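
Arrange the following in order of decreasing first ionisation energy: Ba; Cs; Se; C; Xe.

C is in period 2, group 14; Se is in period 4, group 16; Xe is in period 5, group 18; Cs is in period 6, group 1; Ba is in period 6, group 2.
IE₁ increases left→right with effective nuclear charge and decreases top→bottom as the valence shell moves farther out.
These span different periods and groups, so the two trends combine.
Ba > Cs: Ba lies to the right of Cs in period 6, so the across-period effect alone puts Ba higher.
Se > Ba: relative to Ba, both the across-period and down-group shifts push Se's first ionization energy up.
C > Se: the two effects oppose for this pair; the down-group effect wins (1086 vs 941 kJ/mol).
Xe > C: period and group pull opposite ways; the across-period shift dominates (1170 vs 1086 kJ/mol).
Approximate values (kJ/mol): C 1086, Se 941, Xe 1170, Cs 376, Ba 503.
So from highest to lowest: Xe > C > Se > Ba > Cs.

Xe > C > Se > Ba > Cs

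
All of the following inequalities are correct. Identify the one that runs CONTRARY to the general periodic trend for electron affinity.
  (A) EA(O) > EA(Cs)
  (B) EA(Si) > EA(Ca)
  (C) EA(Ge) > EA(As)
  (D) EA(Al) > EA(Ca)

The general trend: electron affinity increases across a period and decreases down a group.
(A) O (period 2, group 16) vs Cs (period 6, group 1): the stated order agrees with the simple trend.
(B) Si (period 3, group 14) vs Ca (period 4, group 2): the stated order agrees with the simple trend.
(C) Ge (period 4, group 14) vs As (period 4, group 15): the stated order contradicts the simple trend.
(D) Al (period 3, group 13) vs Ca (period 4, group 2): the stated order agrees with the simple trend.
The exception is (C): adding an electron to As's half-filled 4p³ is unfavourable, so Ge (4p²) has the more exothermic EA.

(C)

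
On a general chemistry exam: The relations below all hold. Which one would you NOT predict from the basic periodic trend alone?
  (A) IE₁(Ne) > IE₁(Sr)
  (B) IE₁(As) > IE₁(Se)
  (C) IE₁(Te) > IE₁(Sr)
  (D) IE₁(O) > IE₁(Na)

(B)

The general trend: first ionisation energy increases across a period and decreases down a group.
(A) Ne (period 2, group 18) vs Sr (period 5, group 2): the stated order agrees with the simple trend.
(B) As (period 4, group 15) vs Se (period 4, group 16): the stated order contradicts the simple trend.
(C) Te (period 5, group 16) vs Sr (period 5, group 2): the stated order agrees with the simple trend.
(D) O (period 2, group 16) vs Na (period 3, group 1): the stated order agrees with the simple trend.
The exception is (B): Se (4p⁴) ionizes more easily than half-filled As (4p³).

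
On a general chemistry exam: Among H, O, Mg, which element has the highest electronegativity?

O

Smaller atoms with higher effective nuclear charge are more electronegative.
Here both period and group differ, so the two effects have to be weighed against each other.
H > Mg: the two effects oppose for this pair; the down-group effect wins (2.20 vs 1.31).
O > H: period and group pull opposite ways; the across-period shift dominates (3.44 vs 2.20).
Tabulated electronegativity (Pauling): H 2.20, O 3.44, Mg 1.31.
The highest electronegativity among these belongs to O.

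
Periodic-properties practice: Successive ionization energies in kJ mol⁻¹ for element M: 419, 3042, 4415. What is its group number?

Group 1

Look for the largest jump between consecutive ionization energies: IE2/IE1 ≈ 7.3, far larger than any earlier ratio.
That jump marks the point where a core electron is being removed. So the atom has 1 valence electron.
A main-group element with 1 valence electron is in group 1.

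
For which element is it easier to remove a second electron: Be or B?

After 1 electron has been removed, what remains? Be⁺ still has 1 valence electron; B⁺ still has 2 valence electrons.
All are still removing valence electrons, so compare the +1 ions as you would atoms: IE_2 generally rises across a period (higher Z_eff) and falls down a group (larger shell), subject to the usual subshell exceptions.
Valence configurations: Be⁺ [He]2s¹, B⁺ [He]2s².
Approximate IE_2 values (kJ/mol): Be 1757, B 2427.
Hence IE_2: Be < B.

Be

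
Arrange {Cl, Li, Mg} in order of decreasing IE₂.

Li > Cl > Mg

IE_2 is the cost of taking one more electron from the +1 cation: Cl⁺ still has 6 valence electrons; Li⁺ is the bare [He] core; Mg⁺ still has 1 valence electron.
Core electrons are held far more tightly than valence electrons, so Li tops the IE_2 order.
Valence configurations: Cl⁺ [Ne]3s²3p⁴, Mg⁺ [Ne]3s¹.
Approximate IE_2 values (kJ/mol): Cl 2298, Li 7298, Mg 1451.
So the second ionization energies run Mg < Cl < Li.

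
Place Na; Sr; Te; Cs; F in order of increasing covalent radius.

Atomic radius shrinks across a period as nuclear charge pulls the same shell inward, and grows down a group as new shells are added.
These span different periods and groups, so the two trends combine.
Te > F: relative to F, both the across-period and down-group shifts push Te's atomic radius up.
Na > Te: period and group pull opposite ways; the across-period shift dominates (155 vs 136 pm).
Sr > Na: the two effects oppose for this pair; the down-group effect wins (185 vs 155 pm).
Cs > Sr: both effects reinforce here, so Cs is clearly the larger of the two.
For reference (pm): F 64, Na 155, Sr 185, Te 136, Cs 232.
So from smallest to largest: F < Te < Na < Sr < Cs.

F, Te, Na, Sr, Cs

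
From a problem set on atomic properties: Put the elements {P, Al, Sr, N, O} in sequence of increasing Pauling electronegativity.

Atoms toward the upper right of the periodic table pull bonding electrons most strongly.
These span different periods and groups, so the two trends combine.
Al > Sr: both effects reinforce here, so Al is clearly the higher of the two.
P > Al: P lies to the right of Al in period 3, so the across-period effect alone puts P higher.
N > P: they share group 15; the group trend gives N the larger value.
O > N: O lies to the right of N in period 2, so the across-period effect alone puts O higher.
Tabulated electronegativity (Pauling): N 3.04, O 3.44, Al 1.61, P 2.19, Sr 0.95.
So from lowest to highest: Sr < Al < P < N < O.

Sr < Al < P < N < O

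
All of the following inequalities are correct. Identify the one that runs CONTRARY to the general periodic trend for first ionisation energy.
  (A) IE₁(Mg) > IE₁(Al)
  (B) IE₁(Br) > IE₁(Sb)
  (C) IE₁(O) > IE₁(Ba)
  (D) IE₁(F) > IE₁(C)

The general trend: first ionisation energy increases across a period and decreases down a group.
(A) Mg (period 3, group 2) vs Al (period 3, group 13): the stated order contradicts the simple trend.
(B) Br (period 4, group 17) vs Sb (period 5, group 15): the stated order agrees with the simple trend.
(C) O (period 2, group 16) vs Ba (period 6, group 2): the stated order agrees with the simple trend.
(D) F (period 2, group 17) vs C (period 2, group 14): the stated order agrees with the simple trend.
The exception is (A): Al's single 3p electron is easier to remove than one from Mg's filled 3s².

(A)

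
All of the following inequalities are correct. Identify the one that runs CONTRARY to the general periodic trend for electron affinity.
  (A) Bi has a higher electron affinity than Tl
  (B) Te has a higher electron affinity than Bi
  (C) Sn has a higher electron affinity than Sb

The general trend: electron affinity increases across a period and decreases down a group.
(A) Bi (period 6, group 15) vs Tl (period 6, group 13): the stated order agrees with the simple trend.
(B) Te (period 5, group 16) vs Bi (period 6, group 15): the stated order agrees with the simple trend.
(C) Sn (period 5, group 14) vs Sb (period 5, group 15): the stated order contradicts the simple trend.
The exception is (C): adding an electron to Sb's half-filled 5p³ is unfavourable, so Sn has the more exothermic EA.

(C)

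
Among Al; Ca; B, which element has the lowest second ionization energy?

After 1 electron has been removed, what remains? Al⁺ still has 2 valence electrons; Ca⁺ still has 1 valence electron; B⁺ still has 2 valence electrons.
All are still removing valence electrons, so compare the +1 ions as you would atoms: IE_2 generally rises across a period (higher Z_eff) and falls down a group (larger shell), subject to the usual subshell exceptions.
Valence configurations: Al⁺ [Ne]3s², Ca⁺ [Ar]4s¹, B⁺ [He]2s².
The numbers (kJ/mol): Al 1817, Ca 1145, B 2427.
Putting it together, IE_2: Ca < Al < B.

Ca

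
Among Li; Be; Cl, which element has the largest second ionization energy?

The second ionization energy removes an electron from the +1 ion. For each element: Li⁺ is the bare [He] core; Be⁺ still has 1 valence electron; Cl⁺ still has 6 valence electrons.
Core electrons are held far more tightly than valence electrons, so Li tops the IE_2 order.
Valence configurations: Be⁺ [He]2s¹, Cl⁺ [Ne]3s²3p⁴.
Approximate IE_2 values (kJ/mol): Li 7298, Be 1757, Cl 2298.
Overall IE_2 order: Be < Cl < Li.

Li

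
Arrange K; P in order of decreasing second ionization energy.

K, P

After 1 electron has been removed, what remains? K⁺ is the bare [Ar] core; P⁺ still has 4 valence electrons.
Core electrons are held far more tightly than valence electrons, so K tops the IE_2 order.
Approximate IE_2 values (kJ/mol): K 3052, P 1907.
So the second ionization energies run P < K.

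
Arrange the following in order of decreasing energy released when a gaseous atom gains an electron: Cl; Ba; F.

F is in period 2, group 17; Cl is in period 3, group 17; Ba is in period 6, group 2.
EA tends to increase across a period and decrease down a group, though the pattern is less regular than for IE or radius.
Here both period and group differ, so the two effects have to be weighed against each other.
F > Ba: relative to Ba, both the across-period and down-group shifts push F's electron affinity up.
Cl > F: this pair runs against the simple trend — see the exception note.
Note the exception: Cl has a higher electron affinity than F, contrary to the simple trend — F's small 2p subshell makes the incoming electron feel strong e⁻–e⁻ repulsion, so Cl actually releases more energy on gaining an electron.
Tabulated electron affinity (kJ/mol): F 328, Cl 349, Ba 14.
So from highest to lowest: Cl > F > Ba.

Cl > F > Ba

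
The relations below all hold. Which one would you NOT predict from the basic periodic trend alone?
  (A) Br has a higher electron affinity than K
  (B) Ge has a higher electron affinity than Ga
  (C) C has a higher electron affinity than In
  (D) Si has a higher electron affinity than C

The general trend: electron affinity increases across a period and decreases down a group.
(A) Br (period 4, group 17) vs K (period 4, group 1): the stated order agrees with the simple trend.
(B) Ge (period 4, group 14) vs Ga (period 4, group 13): the stated order agrees with the simple trend.
(C) C (period 2, group 14) vs In (period 5, group 13): the stated order agrees with the simple trend.
(D) Si (period 3, group 14) vs C (period 2, group 14): the stated order contradicts the simple trend.
The exception is (D): Si's larger, more diffuse 3p orbitals accept an added electron slightly more readily than C's compact 2p.

(D)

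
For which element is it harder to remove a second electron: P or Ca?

After 1 electron has been removed, what remains? P⁺ still has 4 valence electrons; Ca⁺ still has 1 valence electron.
All are still removing valence electrons, so compare the +1 ions as you would atoms: IE_2 generally rises across a period (higher Z_eff) and falls down a group (larger shell), subject to the usual subshell exceptions.
Valence configurations: P⁺ [Ne]3s²3p², Ca⁺ [Ar]4s¹.
Tabulated IE_2 (kJ/mol): P 1907, Ca 1145.
Overall IE_2 order: Ca < P.

P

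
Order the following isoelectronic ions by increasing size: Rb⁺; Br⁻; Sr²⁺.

Sr²⁺ < Rb⁺ < Br⁻

All of these have 36 electrons, so size is governed by nuclear charge alone: the more protons, the stronger the pull on the same electron cloud, and the smaller the ion.
Nuclear charges: Sr²⁺ (Z=38), Rb⁺ (Z=37), Br⁻ (Z=35).
Smallest to largest: Sr²⁺ < Rb⁺ < Br⁻.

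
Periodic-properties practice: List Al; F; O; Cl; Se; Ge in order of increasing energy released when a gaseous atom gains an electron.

Electron affinity generally becomes more exothermic across a period toward the halogens and less exothermic down a group.
Neither a single period nor a single group — weigh both effects.
Ge > Al: period and group pull opposite ways; the across-period shift dominates (119 vs 42 kJ/mol).
O > Ge: relative to Ge, both the across-period and down-group shifts push O's electron affinity up.
Se > O: this pair runs against the simple trend — see the exception note.
F > Se: both effects reinforce here, so F is clearly the higher of the two.
Cl > F: this pair runs against the simple trend — see the exception note.
Note the exception: Se has a higher electron affinity than O, contrary to the simple trend — O's compact 2p subshell gives strong electron–electron repulsion on the added electron.
Note the exception: Cl has a higher electron affinity than F, contrary to the simple trend — F's small 2p subshell makes the incoming electron feel strong e⁻–e⁻ repulsion, so Cl actually releases more energy on gaining an electron.
For reference (kJ/mol): O 141, F 328, Al 42, Cl 349, Ge 119, Se 195.
So from lowest to highest: Al < Ge < O < Se < F < Cl.

Al < Ge < O < Se < F < Cl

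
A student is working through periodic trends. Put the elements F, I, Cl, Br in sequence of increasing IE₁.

I < Br < Cl < F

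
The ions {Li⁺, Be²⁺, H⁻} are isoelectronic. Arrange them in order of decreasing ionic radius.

H⁻ > Li⁺ > Be²⁺

All of these have 2 electrons, so size is governed by nuclear charge alone: the more protons, the stronger the pull on the same electron cloud, and the smaller the ion.
Nuclear charges: Be²⁺ (Z=4), Li⁺ (Z=3), H⁻ (Z=1).
Largest to smallest: H⁻ > Li⁺ > Be²⁺.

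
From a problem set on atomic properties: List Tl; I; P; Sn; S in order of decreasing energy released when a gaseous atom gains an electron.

I > S > Sn > P > Tl

P is in period 3, group 15; S is in period 3, group 16; Sn is in period 5, group 14; I is in period 5, group 17; Tl is in period 6, group 13.
Electron affinity generally becomes more exothermic across a period toward the halogens and less exothermic down a group.
These span different periods and groups, so the two trends combine.
P > Tl: relative to Tl, both the across-period and down-group shifts push P's electron affinity up.
Sn > P: this pair runs against the simple trend — see the exception note.
S > Sn: both effects reinforce here, so S is clearly the higher of the two.
I > S: period and group pull opposite ways; the across-period shift dominates (295 vs 200 kJ/mol).
Note the exception: Sn has a higher electron affinity than P, contrary to the simple trend — adding an electron to P's half-filled np³ subshell costs electron-pairing energy.
For reference (kJ/mol): P 72, S 200, Sn 107, I 295, Tl 19.
So from highest to lowest: I > S > Sn > P > Tl.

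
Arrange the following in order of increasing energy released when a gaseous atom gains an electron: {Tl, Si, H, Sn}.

H is in period 1, group 1; Si is in period 3, group 14; Sn is in period 5, group 14; Tl is in period 6, group 13.
Atoms with high Z_eff and room in the valence shell (especially the halogens) have the most exothermic electron affinities.
Neither a single period nor a single group — weigh both effects.
H > Tl: period and group pull opposite ways; the down-group shift dominates (73 vs 19 kJ/mol).
Sn > H: the two effects oppose for this pair; the across-period effect wins (107 vs 73 kJ/mol).
Si > Sn: they share group 14; the group trend gives Si the larger value.
Tabulated electron affinity (kJ/mol): H 73, Si 134, Sn 107, Tl 19.
So from lowest to highest: Tl < H < Sn < Si.

Tl < H < Sn < Si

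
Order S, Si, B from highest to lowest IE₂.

The second ionization energy removes an electron from the +1 ion. For each element: S⁺ still has 5 valence electrons; Si⁺ still has 3 valence electrons; B⁺ still has 2 valence electrons.
All are still removing valence electrons, so compare the +1 ions as you would atoms: IE_2 generally rises across a period (higher Z_eff) and falls down a group (larger shell), subject to the usual subshell exceptions.
Valence configurations: S⁺ [Ne]3s²3p³, Si⁺ [Ne]3s²3p¹, B⁺ [He]2s².
Tabulated IE_2 (kJ/mol): S 2252, Si 1577, B 2427.
Putting it together, IE_2: Si < S < B.

B, S, Si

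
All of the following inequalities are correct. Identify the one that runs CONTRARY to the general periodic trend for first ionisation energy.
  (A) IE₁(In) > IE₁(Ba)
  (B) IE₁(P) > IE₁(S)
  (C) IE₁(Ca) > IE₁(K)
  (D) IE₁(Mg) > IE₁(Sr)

The general trend: first ionisation energy increases across a period and decreases down a group.
(A) In (period 5, group 13) vs Ba (period 6, group 2): the stated order agrees with the simple trend.
(B) P (period 3, group 15) vs S (period 3, group 16): the stated order contradicts the simple trend.
(C) Ca (period 4, group 2) vs K (period 4, group 1): the stated order agrees with the simple trend.
(D) Mg (period 3, group 2) vs Sr (period 5, group 2): the stated order agrees with the simple trend.
The exception is (B): S (3p⁴) ionizes more easily than half-filled P (3p³) because the paired 3p electron in S is pushed out by e⁻–e⁻ repulsion.

(B)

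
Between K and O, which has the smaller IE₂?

K

Consider each +1 ion: K⁺ is the bare [Ar] core; O⁺ still has 5 valence electrons.
Usually core removal costs more than valence removal, but here the competition is close: a tightly held n=2 valence electron can cost more to remove than an n=3 core electron, so the actual values have to decide it.
The numbers (kJ/mol): K 3052, O 3388.
So the second ionization energies run K < O.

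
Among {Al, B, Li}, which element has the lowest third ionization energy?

Al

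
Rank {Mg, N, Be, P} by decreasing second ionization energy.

N > P > Be > Mg

IE_2 is the cost of taking one more electron from the +1 cation: Mg⁺ still has 1 valence electron; N⁺ still has 4 valence electrons; Be⁺ still has 1 valence electron; P⁺ still has 4 valence electrons.
All are still removing valence electrons, so compare the +1 ions as you would atoms: IE_2 generally rises across a period (higher Z_eff) and falls down a group (larger shell), subject to the usual subshell exceptions.
Valence configurations: Mg⁺ [Ne]3s¹, N⁺ [He]2s²2p², Be⁺ [He]2s¹, P⁺ [Ne]3s²3p².
The numbers (kJ/mol): Mg 1451, N 2856, Be 1757, P 1907.
Hence IE_2: Mg < Be < P < N.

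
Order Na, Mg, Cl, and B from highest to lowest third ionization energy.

Mg > Na > Cl > B

The third ionization energy removes an electron from the +2 ion. For each element: Na²⁺ is already 1 electron into the core; Mg²⁺ is the bare [Ne] core; Cl²⁺ still has 5 valence electrons; B²⁺ still has 1 valence electron.
Breaking into a closed-shell core is much more expensive than removing a leftover valence electron — Na and Mg have the largest IE_3 here.
Valence configurations: Cl²⁺ [Ne]3s²3p³, B²⁺ [He]2s¹.
The numbers (kJ/mol): Na 6910, Mg 7733, Cl 3822, B 3660.
So the third ionization energies run B < Cl < Na < Mg.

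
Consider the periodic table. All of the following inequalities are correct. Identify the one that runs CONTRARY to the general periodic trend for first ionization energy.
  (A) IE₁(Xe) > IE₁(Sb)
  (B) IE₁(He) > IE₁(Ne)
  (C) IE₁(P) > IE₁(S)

The general trend: first ionization energy increases across a period and decreases down a group.
(A) Xe (period 5, group 18) vs Sb (period 5, group 15): the stated order agrees with the simple trend.
(B) He (period 1, group 18) vs Ne (period 2, group 18): the stated order agrees with the simple trend.
(C) P (period 3, group 15) vs S (period 3, group 16): the stated order contradicts the simple trend.
The exception is (C): S (3p⁴) ionizes more easily than half-filled P (3p³) because the paired 3p electron in S is pushed out by e⁻–e⁻ repulsion.

(C)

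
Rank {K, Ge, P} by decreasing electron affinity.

Ge, P, K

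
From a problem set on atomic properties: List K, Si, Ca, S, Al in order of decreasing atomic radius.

K > Ca > Al > Si > S

Al is in period 3, group 13; Si is in period 3, group 14; S is in period 3, group 16; K is in period 4, group 1; Ca is in period 4, group 2.
Moving right in a period, electrons are added to the same shell under a stronger nuclear pull, so atoms get smaller; moving down, a new shell is opened and atoms get larger.
Neither a single period nor a single group — weigh both effects.
Si > S: both are in period 3; the period trend gives Si the larger value.
Al > Si: Al lies to the left of Si in period 3, so the across-period effect alone puts Al larger.
Ca > Al: both effects reinforce here, so Ca is clearly the larger of the two.
K > Ca: both are in period 4; the period trend gives K the larger value.
Approximate values (pm): Al 126, Si 116, S 103, K 196, Ca 171.
So from largest to smallest: K > Ca > Al > Si > S.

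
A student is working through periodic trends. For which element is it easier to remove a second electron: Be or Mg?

Mg

IE_2 is the cost of taking one more electron from the +1 cation: Be⁺ still has 1 valence electron; Mg⁺ still has 1 valence electron.
All are still removing valence electrons, so compare the +1 ions as you would atoms: IE_2 generally rises across a period (higher Z_eff) and falls down a group (larger shell), subject to the usual subshell exceptions.
Valence configurations: Be⁺ [He]2s¹, Mg⁺ [Ne]3s¹.
The numbers (kJ/mol): Be 1757, Mg 1451.
So the second ionization energies run Mg < Be.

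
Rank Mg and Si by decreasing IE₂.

The second ionization energy removes an electron from the +1 ion. For each element: Mg⁺ still has 1 valence electron; Si⁺ still has 3 valence electrons.
All are still removing valence electrons, so compare the +1 ions as you would atoms: IE_2 generally rises across a period (higher Z_eff) and falls down a group (larger shell), subject to the usual subshell exceptions.
Valence configurations: Mg⁺ [Ne]3s¹, Si⁺ [Ne]3s²3p¹.
The numbers (kJ/mol): Mg 1451, Si 1577.
Putting it together, IE_2: Mg < Si.

Si > Mg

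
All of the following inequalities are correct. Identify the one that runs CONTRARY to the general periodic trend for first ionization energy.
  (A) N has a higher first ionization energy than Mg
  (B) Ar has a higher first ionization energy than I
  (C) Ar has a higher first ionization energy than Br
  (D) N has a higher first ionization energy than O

(D)

The general trend: first ionization energy increases across a period and decreases down a group.
(A) N (period 2, group 15) vs Mg (period 3, group 2): the stated order agrees with the simple trend.
(B) Ar (period 3, group 18) vs I (period 5, group 17): the stated order agrees with the simple trend.
(C) Ar (period 3, group 18) vs Br (period 4, group 17): the stated order agrees with the simple trend.
(D) N (period 2, group 15) vs O (period 2, group 16): the stated order contradicts the simple trend.
The exception is (D): pairing an electron in O's 2p⁴ costs repulsion energy, so O ionizes more easily than half-filled N (2p³).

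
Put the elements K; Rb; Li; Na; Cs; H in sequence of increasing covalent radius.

H < Li < Na < K < Rb < Cs

H is in period 1, group 1; Li is in period 2, group 1; Na is in period 3, group 1; K is in period 4, group 1; Rb is in period 5, group 1; Cs is in period 6, group 1.
Across a period the added protons contract the valence shell; down a group each new principal shell makes the atom larger.
All are in group 1, so atomic radius increases down the group.
So from smallest to largest: H < Li < Na < K < Rb < Cs.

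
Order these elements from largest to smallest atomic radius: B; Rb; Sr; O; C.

Rb > Sr > B > C > O

B is in period 2, group 13; C is in period 2, group 14; O is in period 2, group 16; Rb is in period 5, group 1; Sr is in period 5, group 2.
Moving right in a period, electrons are added to the same shell under a stronger nuclear pull, so atoms get smaller; moving down, a new shell is opened and atoms get larger.
Neither a single period nor a single group — weigh both effects.
C > O: both are in period 2; the period trend gives C the larger value.
B > C: B lies to the left of C in period 2, so the across-period effect alone puts B larger.
Sr > B: relative to B, both the across-period and down-group shifts push Sr's atomic radius up.
Rb > Sr: Rb lies to the left of Sr in period 5, so the across-period effect alone puts Rb larger.
For reference (pm): B 85, C 75, O 63, Rb 210, Sr 185.
So from largest to smallest: Rb > Sr > B > C > O.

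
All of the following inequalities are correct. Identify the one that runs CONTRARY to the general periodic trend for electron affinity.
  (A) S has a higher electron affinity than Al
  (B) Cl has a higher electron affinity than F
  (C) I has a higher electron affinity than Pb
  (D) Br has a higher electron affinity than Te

(B)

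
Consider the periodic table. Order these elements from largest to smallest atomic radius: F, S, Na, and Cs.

Cs, Na, S, F

Moving right in a period, electrons are added to the same shell under a stronger nuclear pull, so atoms get smaller; moving down, a new shell is opened and atoms get larger.
Neither a single period nor a single group — weigh both effects.
S > F: relative to F, both the across-period and down-group shifts push S's atomic radius up.
Na > S: Na lies to the left of S in period 3, so the across-period effect alone puts Na larger.
Cs > Na: they share group 1; the group trend gives Cs the larger value.
Approximate values (pm): F 64, Na 155, S 103, Cs 232.
So from largest to smallest: Cs > Na > S > F.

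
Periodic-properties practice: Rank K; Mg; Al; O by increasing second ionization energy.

Mg, Al, K, O

Consider each +1 ion: K⁺ is the bare [Ar] core; Mg⁺ still has 1 valence electron; Al⁺ still has 2 valence electrons; O⁺ still has 5 valence electrons.
Usually core removal costs more than valence removal, but here the competition is close: a tightly held n=2 valence electron can cost more to remove than an n=3 core electron, so the actual values have to decide it.
Valence configurations: Mg⁺ [Ne]3s¹, Al⁺ [Ne]3s², O⁺ [He]2s²2p³.
The numbers (kJ/mol): K 3052, Mg 1451, Al 1817, O 3388.
Hence IE_2: Mg < Al < K < O.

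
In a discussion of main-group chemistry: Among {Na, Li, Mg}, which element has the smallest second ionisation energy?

Consider each +1 ion: Na⁺ is the bare [Ne] core; Li⁺ is the bare [He] core; Mg⁺ still has 1 valence electron.
Breaking into a closed-shell core is much more expensive than removing a leftover valence electron — Na and Li have the largest IE_2 here.
Tabulated IE_2 (kJ/mol): Na 4562, Li 7298, Mg 1451.
Putting it together, IE_2: Mg < Na < Li.

Mg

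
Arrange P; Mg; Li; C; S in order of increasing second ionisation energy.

IE_2 is the cost of taking one more electron from the +1 cation: P⁺ still has 4 valence electrons; Mg⁺ still has 1 valence electron; Li⁺ is the bare [He] core; C⁺ still has 3 valence electrons; S⁺ still has 5 valence electrons.
Core electrons are held far more tightly than valence electrons, so Li tops the IE_2 order.
Valence configurations: P⁺ [Ne]3s²3p², Mg⁺ [Ne]3s¹, C⁺ [He]2s²2p¹, S⁺ [Ne]3s²3p³.
Approximate IE_2 values (kJ/mol): P 1907, Mg 1451, Li 7298, C 2353, S 2252.
Putting it together, IE_2: Mg < P < S < C < Li.

Mg, P, S, C, Li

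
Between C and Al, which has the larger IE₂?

C

The second ionization energy removes an electron from the +1 ion. For each element: C⁺ still has 3 valence electrons; Al⁺ still has 2 valence electrons.
All are still removing valence electrons, so compare the +1 ions as you would atoms: IE_2 generally rises across a period (higher Z_eff) and falls down a group (larger shell), subject to the usual subshell exceptions.
Valence configurations: C⁺ [He]2s²2p¹, Al⁺ [Ne]3s².
The numbers (kJ/mol): C 2353, Al 1817.
Overall IE_2 order: Al < C.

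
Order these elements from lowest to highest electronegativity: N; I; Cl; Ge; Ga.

Atoms toward the upper right of the periodic table pull bonding electrons most strongly.
Here both period and group differ, so the two effects have to be weighed against each other.
Ge > Ga: Ge lies to the right of Ga in period 4, so the across-period effect alone puts Ge higher.
I > Ge: period and group pull opposite ways; the across-period shift dominates (2.66 vs 2.01).
N > I: period and group pull opposite ways; the down-group shift dominates (3.04 vs 2.66).
Cl > N: period and group pull opposite ways; the across-period shift dominates (3.16 vs 3.04).
Tabulated electronegativity (Pauling): N 3.04, Cl 3.16, Ga 1.81, Ge 2.01, I 2.66.
So from lowest to highest: Ga < Ge < I < N < Cl.

Ga < Ge < I < N < Cl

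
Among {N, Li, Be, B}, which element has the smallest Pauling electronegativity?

Li

Li is in period 2, group 1; Be is in period 2, group 2; B is in period 2, group 13; N is in period 2, group 15.
Smaller atoms with higher effective nuclear charge are more electronegative.
All lie in period 2, so electronegativity increases left to right.
The smallest Pauling electronegativity among these belongs to Li.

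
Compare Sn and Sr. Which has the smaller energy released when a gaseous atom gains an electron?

Sr is in period 5, group 2; Sn is in period 5, group 14.
Atoms with high Z_eff and room in the valence shell (especially the halogens) have the most exothermic electron affinities.
All lie in period 5, so electron affinity increases left to right.
So Sr has the smaller energy released when a gaseous atom gains an electron (Sr < Sn).

Sr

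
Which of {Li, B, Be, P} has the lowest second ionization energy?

Be

IE_2 is the cost of taking one more electron from the +1 cation: Li⁺ is the bare [He] core; B⁺ still has 2 valence electrons; Be⁺ still has 1 valence electron; P⁺ still has 4 valence electrons.
Breaking into a closed-shell core is much more expensive than removing a leftover valence electron — Li has the largest IE_2 here.
Valence configurations: B⁺ [He]2s², Be⁺ [He]2s¹, P⁺ [Ne]3s²3p².
Tabulated IE_2 (kJ/mol): Li 7298, B 2427, Be 1757, P 1907.
Putting it together, IE_2: Be < P < B < Li.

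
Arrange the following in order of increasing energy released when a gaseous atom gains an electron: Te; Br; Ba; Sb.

Ba, Sb, Te, Br

Br is in period 4, group 17; Sb is in period 5, group 15; Te is in period 5, group 16; Ba is in period 6, group 2.
EA tends to increase across a period and decrease down a group, though the pattern is less regular than for IE or radius.
Neither a single period nor a single group — weigh both effects.
Sb > Ba: both effects reinforce here, so Sb is clearly the higher of the two.
Te > Sb: Te lies to the right of Sb in period 5, so the across-period effect alone puts Te higher.
Br > Te: both effects reinforce here, so Br is clearly the higher of the two.
For reference (kJ/mol): Br 325, Sb 103, Te 190, Ba 14.
So from lowest to highest: Ba < Sb < Te < Br.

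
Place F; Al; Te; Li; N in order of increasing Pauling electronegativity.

Smaller atoms with higher effective nuclear charge are more electronegative.
Neither a single period nor a single group — weigh both effects.
Al > Li: period and group pull opposite ways; the across-period shift dominates (1.61 vs 0.98).
Te > Al: the two effects oppose for this pair; the across-period effect wins (2.10 vs 1.61).
N > Te: the two effects oppose for this pair; the down-group effect wins (3.04 vs 2.10).
F > N: both are in period 2; the period trend gives F the larger value.
Tabulated electronegativity (Pauling): Li 0.98, N 3.04, F 3.98, Al 1.61, Te 2.10.
So from lowest to highest: Li < Al < Te < N < F.

Li < Al < Te < N < F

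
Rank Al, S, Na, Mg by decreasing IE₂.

Na, S, Al, Mg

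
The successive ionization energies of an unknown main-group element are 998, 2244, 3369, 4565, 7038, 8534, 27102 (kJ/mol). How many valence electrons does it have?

6

Look for the largest jump between consecutive ionization energies: IE7/IE6 ≈ 3.2, far larger than any earlier ratio.
That jump marks the point where a core electron is being removed. So the atom has 6 valence electrons.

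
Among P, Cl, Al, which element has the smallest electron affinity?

Al

Al is in period 3, group 13; P is in period 3, group 15; Cl is in period 3, group 17.
Atoms with high Z_eff and room in the valence shell (especially the halogens) have the most exothermic electron affinities.
All lie in period 3, so electron affinity increases left to right.
The smallest electron affinity among these belongs to Al.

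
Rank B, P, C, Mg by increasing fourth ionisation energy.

Consider each +3 ion: B³⁺ is the bare [He] core; P³⁺ still has 2 valence electrons; C³⁺ still has 1 valence electron; Mg³⁺ is already 1 electron into the core.
Pulling an electron out of a noble-gas core costs far more than removing a remaining valence electron, so Mg and B sit at the high end of IE_4.
Valence configurations: P³⁺ [Ne]3s², C³⁺ [He]2s¹.
Approximate IE_4 values (kJ/mol): B 25026, P 4964, C 6223, Mg 10543.
So the fourth ionization energies run P < C < Mg < B.

P < C < Mg < B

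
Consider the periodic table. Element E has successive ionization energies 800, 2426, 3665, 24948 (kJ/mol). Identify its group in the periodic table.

Group 13

Look for the largest jump between consecutive ionization energies: IE4/IE3 ≈ 6.8, far larger than any earlier ratio.
That jump marks the point where a core electron is being removed. So the atom has 3 valence electrons.
A main-group element with 3 valence electrons is in group 13.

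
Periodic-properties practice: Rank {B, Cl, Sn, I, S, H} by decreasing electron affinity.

Cl > I > S > Sn > H > B

H is in period 1, group 1; B is in period 2, group 13; S is in period 3, group 16; Cl is in period 3, group 17; Sn is in period 5, group 14; I is in period 5, group 17.
Atoms with high Z_eff and room in the valence shell (especially the halogens) have the most exothermic electron affinities.
Here both period and group differ, so the two effects have to be weighed against each other.
H > B: the two effects oppose for this pair; the down-group effect wins (73 vs 27 kJ/mol).
Sn > H: the two effects oppose for this pair; the across-period effect wins (107 vs 73 kJ/mol).
S > Sn: relative to Sn, both the across-period and down-group shifts push S's electron affinity up.
I > S: period and group pull opposite ways; the across-period shift dominates (295 vs 200 kJ/mol).
Cl > I: Cl sits above I in group 17, so the down-group effect alone puts Cl higher.
Approximate values (kJ/mol): H 73, B 27, S 200, Cl 349, Sn 107, I 295.
So from highest to lowest: Cl > I > S > Sn > H > B.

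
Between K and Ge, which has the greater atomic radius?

K

K is in period 4, group 1; Ge is in period 4, group 14.
Across a period the added protons contract the valence shell; down a group each new principal shell makes the atom larger.
All lie in period 4, so atomic radius increases right to left.
So K has the greater atomic radius (K > Ge).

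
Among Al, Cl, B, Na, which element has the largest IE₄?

B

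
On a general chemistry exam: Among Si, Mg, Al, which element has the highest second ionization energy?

Al

Consider each +1 ion: Si⁺ still has 3 valence electrons; Mg⁺ still has 1 valence electron; Al⁺ still has 2 valence electrons.
All are still removing valence electrons, so compare the +1 ions as you would atoms: IE_2 generally rises across a period (higher Z_eff) and falls down a group (larger shell), subject to the usual subshell exceptions.
Valence configurations: Si⁺ [Ne]3s²3p¹, Mg⁺ [Ne]3s¹, Al⁺ [Ne]3s².
Si⁺ loses a lone 3p electron whereas Al⁺ must break into a filled 3s² pair, so IE_2(Al) > IE_2(Si) even though Si has the higher nuclear charge.
Tabulated IE_2 (kJ/mol): Si 1577, Mg 1451, Al 1817.
So the second ionization energies run Mg < Si < Al.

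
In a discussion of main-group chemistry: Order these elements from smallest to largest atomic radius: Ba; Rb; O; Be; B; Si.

Moving right in a period, electrons are added to the same shell under a stronger nuclear pull, so atoms get smaller; moving down, a new shell is opened and atoms get larger.
Neither a single period nor a single group — weigh both effects.
B > O: B lies to the left of O in period 2, so the across-period effect alone puts B larger.
Be > B: both are in period 2; the period trend gives Be the larger value.
Si > Be: period and group pull opposite ways; the down-group shift dominates (116 vs 102 pm).
Ba > Si: relative to Si, both the across-period and down-group shifts push Ba's atomic radius up.
Rb > Ba: the two effects oppose for this pair; the across-period effect wins (210 vs 196 pm).
Tabulated atomic radius (pm): Be 102, B 85, O 63, Si 116, Rb 210, Ba 196.
So from smallest to largest: O < B < Be < Si < Ba < Rb.

O < B < Be < Si < Ba < Rb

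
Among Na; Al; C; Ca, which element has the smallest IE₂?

Ca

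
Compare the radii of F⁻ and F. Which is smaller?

F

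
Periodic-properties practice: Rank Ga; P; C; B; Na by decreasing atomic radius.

B is in period 2, group 13; C is in period 2, group 14; Na is in period 3, group 1; P is in period 3, group 15; Ga is in period 4, group 13.
Atomic radius shrinks across a period as nuclear charge pulls the same shell inward, and grows down a group as new shells are added.
Neither a single period nor a single group — weigh both effects.
B > C: both are in period 2; the period trend gives B the larger value.
P > B: the two effects oppose for this pair; the down-group effect wins (111 vs 85 pm).
Ga > P: both effects reinforce here, so Ga is clearly the larger of the two.
Na > Ga: the two effects oppose for this pair; the across-period effect wins (155 vs 124 pm).
For reference (pm): B 85, C 75, Na 155, P 111, Ga 124.
So from largest to smallest: Na > Ga > P > B > C.

Na > Ga > P > B > C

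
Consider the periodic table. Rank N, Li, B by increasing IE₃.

B, N, Li

After 2 electrons have been removed, what remains? N²⁺ still has 3 valence electrons; Li²⁺ is already 1 electron into the core; B²⁺ still has 1 valence electron.
Breaking into a closed-shell core is much more expensive than removing a leftover valence electron — Li has the largest IE_3 here.
Valence configurations: N²⁺ [He]2s²2p¹, B²⁺ [He]2s¹.
The numbers (kJ/mol): N 4578, Li 11815, B 3660.
So the third ionization energies run B < N < Li.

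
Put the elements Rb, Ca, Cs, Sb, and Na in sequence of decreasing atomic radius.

Cs, Rb, Ca, Na, Sb

Moving right in a period, electrons are added to the same shell under a stronger nuclear pull, so atoms get smaller; moving down, a new shell is opened and atoms get larger.
These span different periods and groups, so the two trends combine.
Na > Sb: the two effects oppose for this pair; the across-period effect wins (155 vs 140 pm).
Ca > Na: the two effects oppose for this pair; the down-group effect wins (171 vs 155 pm).
Rb > Ca: relative to Ca, both the across-period and down-group shifts push Rb's atomic radius up.
Cs > Rb: Cs sits below Rb in group 1, so the down-group effect alone puts Cs larger.
For reference (pm): Na 155, Ca 171, Rb 210, Sb 140, Cs 232.
So from largest to smallest: Cs > Rb > Ca > Na > Sb.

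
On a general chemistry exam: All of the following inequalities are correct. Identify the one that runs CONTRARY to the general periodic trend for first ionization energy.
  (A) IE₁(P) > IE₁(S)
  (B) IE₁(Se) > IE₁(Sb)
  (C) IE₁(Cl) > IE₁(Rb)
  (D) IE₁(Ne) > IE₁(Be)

(A)

The general trend: first ionization energy increases across a period and decreases down a group.
(A) P (period 3, group 15) vs S (period 3, group 16): the stated order contradicts the simple trend.
(B) Se (period 4, group 16) vs Sb (period 5, group 15): the stated order agrees with the simple trend.
(C) Cl (period 3, group 17) vs Rb (period 5, group 1): the stated order agrees with the simple trend.
(D) Ne (period 2, group 18) vs Be (period 2, group 2): the stated order agrees with the simple trend.
The exception is (A): S (3p⁴) ionizes more easily than half-filled P (3p³) because the paired 3p electron in S is pushed out by e⁻–e⁻ repulsion.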